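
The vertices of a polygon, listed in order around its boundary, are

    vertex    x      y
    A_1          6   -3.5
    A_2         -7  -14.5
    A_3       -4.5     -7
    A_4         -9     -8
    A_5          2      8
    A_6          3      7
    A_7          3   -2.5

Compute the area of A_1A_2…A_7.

122.375

Apply the shoelace formula: 2A = Σ (x_i·y_{i+1} − x_{i+1}·y_i), indices taken mod 7.
Σ = (-111.5) + (-16.25) + (-27) + (-56) + (-10) + (-28.5) + (4.5) = -244.75
Area = |Σ|/2 = 122.375.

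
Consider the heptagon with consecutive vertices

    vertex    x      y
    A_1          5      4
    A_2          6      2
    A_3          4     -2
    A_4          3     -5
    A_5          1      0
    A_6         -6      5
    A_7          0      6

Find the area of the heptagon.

Apply the shoelace formula: 2A = Σ (x_i·y_{i+1} − x_{i+1}·y_i), indices taken mod 7.
Σ = (-14) + (-20) + (-14) + (5) + (5) + (-36) + (-30) = -104
Area = |Σ|/2 = 52.

52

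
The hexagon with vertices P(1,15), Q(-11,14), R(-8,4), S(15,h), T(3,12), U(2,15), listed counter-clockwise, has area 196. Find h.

1

The doubled signed area Σ (x_i y_{i+1} − x_{i+1} y_i) is linear in h.
With h=0 it equals 403; the coefficient of h is -11 (from the two edges through S).
So -11·h + 403 = 2·196 = 392 ⇒ h = 1.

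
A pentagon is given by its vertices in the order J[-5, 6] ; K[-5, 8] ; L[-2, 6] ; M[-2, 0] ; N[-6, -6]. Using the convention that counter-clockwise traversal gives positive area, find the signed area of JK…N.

Apply the shoelace (surveyor's) formula: 2A = Σ (x_i·y_{i+1} − x_{i+1}·y_i), indices taken mod 5.
Cross-terms: -10, -14, 12, 12, -66  ⇒  Σ = -66
Signed area = Σ/2 = -33 (negative ⇒ clockwise traversal).

-33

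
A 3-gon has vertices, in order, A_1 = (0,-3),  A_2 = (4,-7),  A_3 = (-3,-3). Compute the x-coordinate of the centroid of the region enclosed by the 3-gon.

Apply the surveyor's formula. First the cross-terms c_i = x_i·y_{i+1} − x_{i+1}·y_i:
  12, -33, 9  ⇒  2A = -12, A = -6.
Then Σ (x_i + x_{i+1})·c_i = -12, so x̄ = -12 / (6·(-6)) = 1/3.

1/3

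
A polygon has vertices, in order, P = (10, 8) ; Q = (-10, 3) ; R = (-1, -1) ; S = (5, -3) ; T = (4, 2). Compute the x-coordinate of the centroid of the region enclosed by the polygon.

Apply the shoelace (surveyor's) formula. First the cross-terms c_i = x_i·y_{i+1} − x_{i+1}·y_i:
  110, 13, 8, 22, 12  ⇒  2A = 165, A = 82.5.
Then Σ (x_i + x_{i+1})·c_i = 255, so x̄ = 255 / (6·82.5) = 17/33.

17/33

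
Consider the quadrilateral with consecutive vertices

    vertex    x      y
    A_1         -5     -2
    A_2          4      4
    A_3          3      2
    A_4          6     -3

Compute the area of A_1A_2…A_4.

32

Σ = (-12) + (-4) + (-21) + (-27) = -64
Area = |Σ|/2 = 32.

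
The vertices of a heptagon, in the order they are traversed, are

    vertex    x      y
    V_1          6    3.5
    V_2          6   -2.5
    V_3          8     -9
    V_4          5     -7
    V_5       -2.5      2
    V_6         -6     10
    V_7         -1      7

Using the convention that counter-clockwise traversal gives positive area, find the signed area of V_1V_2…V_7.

-89.5

Σ = (-36) + (-34) + (-11) + (-7.5) + (-13) + (-32) + (-45.5) = -179
Signed area = Σ/2 = -89.5 (negative ⇒ clockwise traversal).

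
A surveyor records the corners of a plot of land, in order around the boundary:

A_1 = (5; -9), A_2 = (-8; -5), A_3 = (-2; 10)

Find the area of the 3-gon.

109.5

Apply Gauss's area formula: 2A = Σ (x_i·y_{i+1} − x_{i+1}·y_i), indices taken mod 3.
A_1→A_2: (5)(-5) − (-8)(-9) = -97
A_2→A_3: (-8)(10) − (-2)(-5) = -90
A_3→A_1: (-2)(-9) − (5)(10) = -32
Σ = -219
Area = |Σ|/2 = 109.5.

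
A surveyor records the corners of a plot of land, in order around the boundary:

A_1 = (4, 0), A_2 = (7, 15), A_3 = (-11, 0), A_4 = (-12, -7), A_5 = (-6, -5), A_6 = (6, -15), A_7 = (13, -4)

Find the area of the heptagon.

313.5

Apply the shoelace (surveyor's) formula: 2A = Σ (x_i·y_{i+1} − x_{i+1}·y_i), indices taken mod 7.
A_1→A_2: (4)(15) − (7)(0) = 60
A_2→A_3: (7)(0) − (-11)(15) = 165
A_3→A_4: (-11)(-7) − (-12)(0) = 77
A_4→A_5: (-12)(-5) − (-6)(-7) = 18
A_5→A_6: (-6)(-15) − (6)(-5) = 120
A_6→A_7: (6)(-4) − (13)(-15) = 171
A_7→A_1: (13)(0) − (4)(-4) = 16
Σ = 627
Area = |Σ|/2 = 313.5.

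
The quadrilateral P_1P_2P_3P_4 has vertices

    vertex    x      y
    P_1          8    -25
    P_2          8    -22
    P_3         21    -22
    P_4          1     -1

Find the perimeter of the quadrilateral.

70

|P_1P_2| = √((0)² + (3)²) = √9 = 3
|P_2P_3| = √((13)² + (0)²) = √169 = 13
|P_3P_4| = √((-20)² + (21)²) = √841 = 29
|P_4P_1| = √((7)² + (-24)²) = √625 = 25
Perimeter = 3 + 13 + 29 + 25 = 70.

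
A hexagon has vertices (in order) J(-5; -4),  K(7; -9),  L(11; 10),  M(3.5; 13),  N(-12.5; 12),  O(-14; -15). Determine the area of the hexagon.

Apply the shoelace formula: 2A = Σ (x_i·y_{i+1} − x_{i+1}·y_i), indices taken mod 6.
Σ = (73) + (169) + (108) + (204.5) + (355.5) + (-19) = 891
Area = |Σ|/2 = 445.5.

445.5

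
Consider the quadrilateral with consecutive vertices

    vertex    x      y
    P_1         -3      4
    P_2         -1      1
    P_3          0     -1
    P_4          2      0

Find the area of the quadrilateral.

Apply the shoelace (surveyor's) formula: 2A = Σ (x_i·y_{i+1} − x_{i+1}·y_i), indices taken mod 4.
P_1→P_2: (-3)(1) − (-1)(4) = 1
P_2→P_3: (-1)(-1) − (0)(1) = 1
P_3→P_4: (0)(0) − (2)(-1) = 2
P_4→P_1: (2)(4) − (-3)(0) = 8
Σ = 12
Area = |Σ|/2 = 6.

6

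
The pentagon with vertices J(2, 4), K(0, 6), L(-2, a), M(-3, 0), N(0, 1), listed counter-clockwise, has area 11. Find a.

The doubled signed area Σ (x_i y_{i+1} − x_{i+1} y_i) is linear in a.
With a=0 it equals 19; the coefficient of a is 3 (from the two edges through L).
So 3·a + 19 = 2·11 = 22 ⇒ a = 1.

1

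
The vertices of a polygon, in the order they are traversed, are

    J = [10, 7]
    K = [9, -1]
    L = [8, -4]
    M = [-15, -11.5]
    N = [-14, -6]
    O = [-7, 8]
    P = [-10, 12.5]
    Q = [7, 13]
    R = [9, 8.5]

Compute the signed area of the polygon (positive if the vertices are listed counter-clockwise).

Apply the shoelace (surveyor's) formula: 2A = Σ (x_i·y_{i+1} − x_{i+1}·y_i), indices taken mod 9.
Σ = (-73) + (-28) + (-152) + (-71) + (-154) + (-7.5) + (-217.5) + (-57.5) + (-22) = -782.5
Signed area = Σ/2 = -391.25 (negative ⇒ clockwise traversal).

-391.25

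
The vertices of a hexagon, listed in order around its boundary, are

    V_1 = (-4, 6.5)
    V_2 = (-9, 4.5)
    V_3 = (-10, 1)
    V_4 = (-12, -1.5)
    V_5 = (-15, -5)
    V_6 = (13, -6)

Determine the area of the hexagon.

Σ = (40.5) + (36) + (27) + (37.5) + (155) + (60.5) = 356.5
Area = |Σ|/2 = 178.25.

178.25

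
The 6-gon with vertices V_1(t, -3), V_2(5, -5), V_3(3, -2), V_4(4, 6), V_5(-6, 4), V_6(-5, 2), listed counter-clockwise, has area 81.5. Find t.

-6

The doubled signed area Σ (x_i y_{i+1} − x_{i+1} y_i) is linear in t.
With t=0 it equals 121; the coefficient of t is -7 (from the two edges through V_1).
So -7·t + 121 = 2·81.5 = 163 ⇒ t = -6.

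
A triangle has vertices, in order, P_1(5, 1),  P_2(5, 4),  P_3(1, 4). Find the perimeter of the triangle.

|P_1P_2| = √((0)² + (3)²) = √9 = 3
|P_2P_3| = √((-4)² + (0)²) = √16 = 4
|P_3P_1| = √((4)² + (-3)²) = √25 = 5
Perimeter = 3 + 4 + 5 = 12.

12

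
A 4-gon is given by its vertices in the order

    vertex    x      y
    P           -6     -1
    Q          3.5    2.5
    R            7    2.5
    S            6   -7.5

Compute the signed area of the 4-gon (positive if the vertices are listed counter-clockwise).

Apply the shoelace (surveyor's) formula: 2A = Σ (x_i·y_{i+1} − x_{i+1}·y_i), indices taken mod 4.
Σ = (-11.5) + (-8.75) + (-67.5) + (-51) = -138.75
Signed area = Σ/2 = -69.375 (negative ⇒ clockwise traversal).

-69.375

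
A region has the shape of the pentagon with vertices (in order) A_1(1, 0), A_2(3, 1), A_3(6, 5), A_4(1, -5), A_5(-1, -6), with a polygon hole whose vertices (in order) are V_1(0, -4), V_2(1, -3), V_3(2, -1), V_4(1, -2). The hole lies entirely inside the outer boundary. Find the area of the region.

Outer boundary:
Apply Gauss's area formula: 2A = Σ (x_i·y_{i+1} − x_{i+1}·y_i), indices taken mod 5.
Σ = (1) + (9) + (-35) + (-11) + (6) = -30
Area = |Σ|/2 = 15.
Hole:
Apply the shoelace (surveyor's) formula: 2A = Σ (x_i·y_{i+1} − x_{i+1}·y_i), indices taken mod 4.
Σ = (4) + (5) + (-3) + (-4) = 2
Area = |Σ|/2 = 1.
Net area = 15 − 1 = 14.

14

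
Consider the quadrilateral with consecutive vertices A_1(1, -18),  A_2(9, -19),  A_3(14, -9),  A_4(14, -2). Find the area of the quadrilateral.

A_1→A_2: (1)(-19) − (9)(-18) = 143
A_2→A_3: (9)(-9) − (14)(-19) = 185
A_3→A_4: (14)(-2) − (14)(-9) = 98
A_4→A_1: (14)(-18) − (1)(-2) = -250
Σ = 176
Area = |Σ|/2 = 88.

88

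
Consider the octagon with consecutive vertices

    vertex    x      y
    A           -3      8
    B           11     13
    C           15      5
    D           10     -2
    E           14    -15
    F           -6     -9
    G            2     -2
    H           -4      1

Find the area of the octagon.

Σ = (-127) + (-140) + (-80) + (-122) + (-216) + (30) + (-6) + (-29) = -690
Area = |Σ|/2 = 345.

345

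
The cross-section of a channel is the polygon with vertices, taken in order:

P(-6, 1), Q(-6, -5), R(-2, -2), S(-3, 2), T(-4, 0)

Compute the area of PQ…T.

Σ = (36) + (2) + (-10) + (8) + (-4) = 32
Area = |Σ|/2 = 16.

16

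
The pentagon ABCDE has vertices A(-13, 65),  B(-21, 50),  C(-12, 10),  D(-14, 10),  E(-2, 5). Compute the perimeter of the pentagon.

134

|AB| = √((-8)² + (-15)²) = √289 = 17
|BC| = √((9)² + (-40)²) = √1681 = 41
|CD| = √((-2)² + (0)²) = √4 = 2
|DE| = √((12)² + (-5)²) = √169 = 13
|EA| = √((-11)² + (60)²) = √3721 = 61
Perimeter = 17 + 41 + 2 + 13 + 61 = 134.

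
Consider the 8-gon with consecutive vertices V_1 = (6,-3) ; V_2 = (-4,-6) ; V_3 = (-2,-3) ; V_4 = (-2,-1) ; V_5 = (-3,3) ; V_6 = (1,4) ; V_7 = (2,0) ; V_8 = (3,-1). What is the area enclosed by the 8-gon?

44.5

V_1→V_2: (6)(-6) − (-4)(-3) = -48
V_2→V_3: (-4)(-3) − (-2)(-6) = 0
V_3→V_4: (-2)(-1) − (-2)(-3) = -4
V_4→V_5: (-2)(3) − (-3)(-1) = -9
V_5→V_6: (-3)(4) − (1)(3) = -15
V_6→V_7: (1)(0) − (2)(4) = -8
V_7→V_8: (2)(-1) − (3)(0) = -2
V_8→V_1: (3)(-3) − (6)(-1) = -3
Σ = -89
Area = |Σ|/2 = 44.5.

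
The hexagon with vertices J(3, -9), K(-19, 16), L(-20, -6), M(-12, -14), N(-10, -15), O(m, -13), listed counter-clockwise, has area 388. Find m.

Write out the shoelace sum; only the two edges meeting at O involve m:
2·Area = [((-10)·(-13) − m·(-15)) + (m·(-9) − 3·(-13))] + 559
       = 6·m + 728 = 776
⇒ m = 8.

8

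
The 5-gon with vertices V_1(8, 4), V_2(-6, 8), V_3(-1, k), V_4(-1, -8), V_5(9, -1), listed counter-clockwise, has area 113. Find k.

-1

The doubled signed area Σ (x_i y_{i+1} − x_{i+1} y_i) is linear in k.
With k=0 it equals 221; the coefficient of k is -5 (from the two edges through V_3).
So -5·k + 221 = 2·113 = 226 ⇒ k = -1.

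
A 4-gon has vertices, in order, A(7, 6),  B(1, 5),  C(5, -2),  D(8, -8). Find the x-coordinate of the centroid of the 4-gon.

Apply the surveyor's formula. First the cross-terms c_i = x_i·y_{i+1} − x_{i+1}·y_i:
  29, -27, -24, 104  ⇒  2A = 82, A = 41.
Then Σ (x_i + x_{i+1})·c_i = 1318, so x̄ = 1318 / (6·41) = 659/123.

659/123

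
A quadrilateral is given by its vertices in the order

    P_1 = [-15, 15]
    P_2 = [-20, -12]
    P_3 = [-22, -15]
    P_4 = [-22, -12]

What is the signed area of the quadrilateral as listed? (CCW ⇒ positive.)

-30

Cross-terms: 480, 36, -66, -510  ⇒  Σ = -60
Signed area = Σ/2 = -30 (negative ⇒ clockwise traversal).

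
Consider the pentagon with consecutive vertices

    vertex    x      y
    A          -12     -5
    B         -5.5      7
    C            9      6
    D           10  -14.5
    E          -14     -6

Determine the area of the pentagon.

Apply the shoelace formula: 2A = Σ (x_i·y_{i+1} − x_{i+1}·y_i), indices taken mod 5.
A→B: (-12)(7) − (-5.5)(-5) = -111.5
B→C: (-5.5)(6) − (9)(7) = -96
C→D: (9)(-14.5) − (10)(6) = -190.5
D→E: (10)(-6) − (-14)(-14.5) = -263
E→A: (-14)(-5) − (-12)(-6) = -2
Σ = -663
Area = |Σ|/2 = 331.5.

331.5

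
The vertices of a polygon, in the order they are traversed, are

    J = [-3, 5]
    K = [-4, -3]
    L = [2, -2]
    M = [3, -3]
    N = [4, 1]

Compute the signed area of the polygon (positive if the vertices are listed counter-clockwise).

40.5

Apply the surveyor's formula: 2A = Σ (x_i·y_{i+1} − x_{i+1}·y_i), indices taken mod 5.
J→K: (-3)(-3) − (-4)(5) = 29
K→L: (-4)(-2) − (2)(-3) = 14
L→M: (2)(-3) − (3)(-2) = 0
M→N: (3)(1) − (4)(-3) = 15
N→J: (4)(5) − (-3)(1) = 23
Σ = 81
Signed area = Σ/2 = 40.5 (positive ⇒ counter-clockwise traversal).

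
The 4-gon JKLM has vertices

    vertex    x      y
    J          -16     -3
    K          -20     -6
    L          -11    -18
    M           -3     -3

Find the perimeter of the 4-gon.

|JK| = √((-4)² + (-3)²) = √25 = 5
|KL| = √((9)² + (-12)²) = √225 = 15
|LM| = √((8)² + (15)²) = √289 = 17
|MJ| = √((-13)² + (0)²) = √169 = 13
Perimeter = 5 + 15 + 17 + 13 = 50.

50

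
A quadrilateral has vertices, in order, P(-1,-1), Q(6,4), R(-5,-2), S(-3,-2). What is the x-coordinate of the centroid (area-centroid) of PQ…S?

-0.4

Apply the shoelace (surveyor's) formula. First the cross-terms c_i = x_i·y_{i+1} − x_{i+1}·y_i:
  2, 8, 4, 1  ⇒  2A = 15, A = 7.5.
Then Σ (x_i + x_{i+1})·c_i = -18, so x̄ = -18 / (6·7.5) = -0.4.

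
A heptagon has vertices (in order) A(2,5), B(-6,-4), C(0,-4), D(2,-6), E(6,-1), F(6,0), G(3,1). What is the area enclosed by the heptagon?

Apply the shoelace (surveyor's) formula: 2A = Σ (x_i·y_{i+1} − x_{i+1}·y_i), indices taken mod 7.
Cross-terms: 22, 24, 8, 34, 6, 6, 13  ⇒  Σ = 113
Area = |Σ|/2 = 56.5.

56.5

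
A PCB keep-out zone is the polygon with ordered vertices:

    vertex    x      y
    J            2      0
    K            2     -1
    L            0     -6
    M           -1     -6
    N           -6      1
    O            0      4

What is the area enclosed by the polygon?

Apply Gauss's area formula: 2A = Σ (x_i·y_{i+1} − x_{i+1}·y_i), indices taken mod 6.
Cross-terms: -2, -12, -6, -37, -24, -8  ⇒  Σ = -89
Area = |Σ|/2 = 44.5.

44.5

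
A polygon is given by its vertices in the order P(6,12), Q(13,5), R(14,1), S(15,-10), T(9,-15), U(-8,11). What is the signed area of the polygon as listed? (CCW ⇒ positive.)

-328

Apply Gauss's area formula: 2A = Σ (x_i·y_{i+1} − x_{i+1}·y_i), indices taken mod 6.
Σ = (-126) + (-57) + (-155) + (-135) + (-21) + (-162) = -656
Signed area = Σ/2 = -328 (negative ⇒ clockwise traversal).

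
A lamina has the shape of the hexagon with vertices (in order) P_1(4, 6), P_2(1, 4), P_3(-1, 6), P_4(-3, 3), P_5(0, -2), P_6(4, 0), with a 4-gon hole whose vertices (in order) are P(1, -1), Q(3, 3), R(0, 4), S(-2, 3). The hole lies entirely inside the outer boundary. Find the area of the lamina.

Outer boundary:
Apply the shoelace formula: 2A = Σ (x_i·y_{i+1} − x_{i+1}·y_i), indices taken mod 6.
P_1→P_2: (4)(4) − (1)(6) = 10
P_2→P_3: (1)(6) − (-1)(4) = 10
P_3→P_4: (-1)(3) − (-3)(6) = 15
P_4→P_5: (-3)(-2) − (0)(3) = 6
P_5→P_6: (0)(0) − (4)(-2) = 8
P_6→P_1: (4)(6) − (4)(0) = 24
Σ = 73
Area = |Σ|/2 = 36.5.
Hole:
Cross-terms: 6, 12, 8, -1  ⇒  Σ = 25
Area = |Σ|/2 = 12.5.
Net area = 36.5 − 12.5 = 24.

24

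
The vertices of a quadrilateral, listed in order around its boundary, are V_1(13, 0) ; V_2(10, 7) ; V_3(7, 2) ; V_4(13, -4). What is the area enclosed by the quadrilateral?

Cross-terms: 91, -29, -54, 52  ⇒  Σ = 60
Area = |Σ|/2 = 30.

30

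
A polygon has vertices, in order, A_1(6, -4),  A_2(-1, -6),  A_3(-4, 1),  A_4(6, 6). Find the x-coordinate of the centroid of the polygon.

57/31

Apply the surveyor's formula. First the cross-terms c_i = x_i·y_{i+1} − x_{i+1}·y_i:
  -40, -25, -30, -60  ⇒  2A = -155, A = -77.5.
Then Σ (x_i + x_{i+1})·c_i = -855, so x̄ = -855 / (6·(-77.5)) = 57/31.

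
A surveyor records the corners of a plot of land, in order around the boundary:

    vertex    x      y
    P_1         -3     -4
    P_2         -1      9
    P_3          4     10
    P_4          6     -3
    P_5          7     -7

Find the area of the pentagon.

109.5

Cross-terms: -31, -46, -72, -21, -49  ⇒  Σ = -219
Area = |Σ|/2 = 109.5.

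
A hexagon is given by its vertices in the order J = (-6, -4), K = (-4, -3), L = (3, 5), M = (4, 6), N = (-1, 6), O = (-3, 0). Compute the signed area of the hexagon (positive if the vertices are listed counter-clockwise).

Apply Gauss's area formula: 2A = Σ (x_i·y_{i+1} − x_{i+1}·y_i), indices taken mod 6.
Σ = (2) + (-11) + (-2) + (30) + (18) + (12) = 49
Signed area = Σ/2 = 24.5 (positive ⇒ counter-clockwise traversal).

24.5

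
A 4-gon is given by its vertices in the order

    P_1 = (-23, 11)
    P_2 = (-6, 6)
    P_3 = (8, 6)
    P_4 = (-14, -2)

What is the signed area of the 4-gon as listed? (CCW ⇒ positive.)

-144

Σ = (-72) + (-84) + (68) + (-200) = -288
Signed area = Σ/2 = -144 (negative ⇒ clockwise traversal).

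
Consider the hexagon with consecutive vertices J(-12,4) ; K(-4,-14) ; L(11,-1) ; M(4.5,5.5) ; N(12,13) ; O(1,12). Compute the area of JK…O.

339.25

Apply the shoelace formula: 2A = Σ (x_i·y_{i+1} − x_{i+1}·y_i), indices taken mod 6.
J→K: (-12)(-14) − (-4)(4) = 184
K→L: (-4)(-1) − (11)(-14) = 158
L→M: (11)(5.5) − (4.5)(-1) = 65
M→N: (4.5)(13) − (12)(5.5) = -7.5
N→O: (12)(12) − (1)(13) = 131
O→J: (1)(4) − (-12)(12) = 148
Σ = 678.5
Area = |Σ|/2 = 339.25.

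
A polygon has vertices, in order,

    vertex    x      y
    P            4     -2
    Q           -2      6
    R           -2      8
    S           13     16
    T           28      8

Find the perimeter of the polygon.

|PQ| = √((-6)² + (8)²) = √100 = 10
|QR| = √((0)² + (2)²) = √4 = 2
|RS| = √((15)² + (8)²) = √289 = 17
|ST| = √((15)² + (-8)²) = √289 = 17
|TP| = √((-24)² + (-10)²) = √676 = 26
Perimeter = 10 + 2 + 17 + 17 + 26 = 72.

72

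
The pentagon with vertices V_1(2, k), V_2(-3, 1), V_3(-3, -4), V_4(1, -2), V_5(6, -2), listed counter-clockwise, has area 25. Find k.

1

Write out the shoelace sum; only the two edges meeting at V_1 involve k:
2·Area = [(6·k − 2·(-2)) + (2·1 − (-3)·k)] + 35
       = 9·k + 41 = 50
⇒ k = 1.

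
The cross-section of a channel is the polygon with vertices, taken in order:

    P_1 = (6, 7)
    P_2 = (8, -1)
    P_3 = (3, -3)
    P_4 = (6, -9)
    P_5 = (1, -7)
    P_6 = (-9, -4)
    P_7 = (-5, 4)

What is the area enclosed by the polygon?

153.5

Cross-terms: -62, -21, -9, -33, -67, -56, -59  ⇒  Σ = -307
Area = |Σ|/2 = 153.5.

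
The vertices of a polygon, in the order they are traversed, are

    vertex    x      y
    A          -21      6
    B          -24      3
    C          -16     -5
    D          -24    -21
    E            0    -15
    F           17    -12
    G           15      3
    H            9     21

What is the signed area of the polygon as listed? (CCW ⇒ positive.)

1047

Σ = (81) + (168) + (216) + (360) + (255) + (231) + (288) + (495) = 2094
Signed area = Σ/2 = 1047 (positive ⇒ counter-clockwise traversal).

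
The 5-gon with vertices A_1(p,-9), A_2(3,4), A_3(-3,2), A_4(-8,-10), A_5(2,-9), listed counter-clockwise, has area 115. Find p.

5

Write out the shoelace sum; only the two edges meeting at A_1 involve p:
2·Area = [(2·(-9) − p·(-9)) + (p·4 − 3·(-9))] + 156
       = 13·p + 165 = 230
⇒ p = 5.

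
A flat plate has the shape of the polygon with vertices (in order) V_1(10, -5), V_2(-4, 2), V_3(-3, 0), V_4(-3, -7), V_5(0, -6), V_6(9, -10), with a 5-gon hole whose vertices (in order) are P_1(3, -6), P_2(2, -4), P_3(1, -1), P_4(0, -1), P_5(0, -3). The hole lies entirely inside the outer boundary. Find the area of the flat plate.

Outer boundary:
Cross-terms: 0, 6, 21, 18, 54, 55  ⇒  Σ = 154
Area = |Σ|/2 = 77.
Hole:
Cross-terms: 0, 2, -1, 0, 9  ⇒  Σ = 10
Area = |Σ|/2 = 5.
Net area = 77 − 5 = 72.

72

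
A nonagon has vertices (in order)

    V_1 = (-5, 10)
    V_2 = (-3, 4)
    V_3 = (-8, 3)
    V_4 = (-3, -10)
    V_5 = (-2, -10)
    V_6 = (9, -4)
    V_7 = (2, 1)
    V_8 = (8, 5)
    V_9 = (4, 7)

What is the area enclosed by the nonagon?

180

Σ = (10) + (23) + (89) + (10) + (98) + (17) + (2) + (36) + (75) = 360
Area = |Σ|/2 = 180.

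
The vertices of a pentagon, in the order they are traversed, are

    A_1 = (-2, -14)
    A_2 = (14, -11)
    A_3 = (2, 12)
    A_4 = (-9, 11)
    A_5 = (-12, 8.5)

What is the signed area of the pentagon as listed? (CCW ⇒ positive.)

389.25

Apply the surveyor's formula: 2A = Σ (x_i·y_{i+1} − x_{i+1}·y_i), indices taken mod 5.
Cross-terms: 218, 190, 130, 55.5, 185  ⇒  Σ = 778.5
Signed area = Σ/2 = 389.25 (positive ⇒ counter-clockwise traversal).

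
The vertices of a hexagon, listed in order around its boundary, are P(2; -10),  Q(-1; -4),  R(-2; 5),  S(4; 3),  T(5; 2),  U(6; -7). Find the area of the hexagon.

Apply Gauss's area formula: 2A = Σ (x_i·y_{i+1} − x_{i+1}·y_i), indices taken mod 6.
Σ = (-18) + (-13) + (-26) + (-7) + (-47) + (-46) = -157
Area = |Σ|/2 = 78.5.

78.5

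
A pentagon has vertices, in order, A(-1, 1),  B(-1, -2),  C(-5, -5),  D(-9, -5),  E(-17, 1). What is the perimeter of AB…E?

|AB| = √((0)² + (-3)²) = √9 = 3
|BC| = √((-4)² + (-3)²) = √25 = 5
|CD| = √((-4)² + (0)²) = √16 = 4
|DE| = √((-8)² + (6)²) = √100 = 10
|EA| = √((16)² + (0)²) = √256 = 16
Perimeter = 3 + 5 + 4 + 10 + 16 = 38.

38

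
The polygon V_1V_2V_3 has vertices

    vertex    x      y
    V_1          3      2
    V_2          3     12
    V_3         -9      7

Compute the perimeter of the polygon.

|V_1V_2| = √((0)² + (10)²) = √100 = 10
|V_2V_3| = √((-12)² + (-5)²) = √169 = 13
|V_3V_1| = √((12)² + (-5)²) = √169 = 13
Perimeter = 10 + 13 + 13 = 36.

36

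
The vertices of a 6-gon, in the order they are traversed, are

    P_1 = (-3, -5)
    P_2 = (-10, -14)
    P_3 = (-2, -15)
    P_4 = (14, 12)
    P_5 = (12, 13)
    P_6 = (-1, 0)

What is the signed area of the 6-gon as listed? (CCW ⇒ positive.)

Apply Gauss's area formula: 2A = Σ (x_i·y_{i+1} − x_{i+1}·y_i), indices taken mod 6.
Σ = (-8) + (122) + (186) + (38) + (13) + (5) = 356
Signed area = Σ/2 = 178 (positive ⇒ counter-clockwise traversal).

178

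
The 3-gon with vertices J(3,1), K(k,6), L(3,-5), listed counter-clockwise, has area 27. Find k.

-6

The doubled signed area Σ (x_i y_{i+1} − x_{i+1} y_i) is linear in k.
With k=0 it equals 18; the coefficient of k is -6 (from the two edges through K).
So -6·k + 18 = 2·27 = 54 ⇒ k = -6.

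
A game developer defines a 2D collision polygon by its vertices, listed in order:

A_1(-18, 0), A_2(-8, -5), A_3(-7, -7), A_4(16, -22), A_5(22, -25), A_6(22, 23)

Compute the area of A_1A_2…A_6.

Cross-terms: 90, 21, 266, 84, 1056, 414  ⇒  Σ = 1931
Area = |Σ|/2 = 965.5.

965.5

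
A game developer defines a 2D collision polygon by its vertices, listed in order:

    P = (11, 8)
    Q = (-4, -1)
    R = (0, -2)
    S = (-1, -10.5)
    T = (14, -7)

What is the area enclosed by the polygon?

Σ = (21) + (8) + (-2) + (154) + (189) = 370
Area = |Σ|/2 = 185.

185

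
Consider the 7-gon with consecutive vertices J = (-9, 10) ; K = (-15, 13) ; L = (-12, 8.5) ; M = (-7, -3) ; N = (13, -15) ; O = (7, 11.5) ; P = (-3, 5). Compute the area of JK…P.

320

Σ = (33) + (28.5) + (95.5) + (144) + (254.5) + (69.5) + (15) = 640
Area = |Σ|/2 = 320.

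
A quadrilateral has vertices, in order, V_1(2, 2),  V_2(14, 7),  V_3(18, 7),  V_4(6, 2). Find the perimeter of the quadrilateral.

|V_1V_2| = √((12)² + (5)²) = √169 = 13
|V_2V_3| = √((4)² + (0)²) = √16 = 4
|V_3V_4| = √((-12)² + (-5)²) = √169 = 13
|V_4V_1| = √((-4)² + (0)²) = √16 = 4
Perimeter = 13 + 4 + 13 + 4 = 34.

34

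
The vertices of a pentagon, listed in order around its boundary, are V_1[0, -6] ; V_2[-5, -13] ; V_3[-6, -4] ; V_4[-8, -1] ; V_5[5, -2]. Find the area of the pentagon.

61.5

Cross-terms: -30, -58, -26, 21, -30  ⇒  Σ = -123
Area = |Σ|/2 = 61.5.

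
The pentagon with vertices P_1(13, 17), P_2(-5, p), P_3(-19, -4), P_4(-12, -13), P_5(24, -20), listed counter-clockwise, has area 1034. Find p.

17

Write out the shoelace sum; only the two edges meeting at P_2 involve p:
2·Area = [(13·p − (-5)·17) + ((-5)·(-4) − (-19)·p)] + 1419
       = 32·p + 1524 = 2068
⇒ p = 17.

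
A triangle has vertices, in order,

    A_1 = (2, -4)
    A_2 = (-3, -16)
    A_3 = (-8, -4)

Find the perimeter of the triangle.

36

|A_1A_2| = √((-5)² + (-12)²) = √169 = 13
|A_2A_3| = √((-5)² + (12)²) = √169 = 13
|A_3A_1| = √((10)² + (0)²) = √100 = 10
Perimeter = 13 + 13 + 10 = 36.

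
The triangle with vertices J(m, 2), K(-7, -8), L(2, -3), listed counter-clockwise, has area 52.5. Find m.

-10

Write out the shoelace sum; only the two edges meeting at J involve m:
2·Area = [(2·2 − m·(-3)) + (m·(-8) − (-7)·2)] + 37
       = -5·m + 55 = 105
⇒ m = -10.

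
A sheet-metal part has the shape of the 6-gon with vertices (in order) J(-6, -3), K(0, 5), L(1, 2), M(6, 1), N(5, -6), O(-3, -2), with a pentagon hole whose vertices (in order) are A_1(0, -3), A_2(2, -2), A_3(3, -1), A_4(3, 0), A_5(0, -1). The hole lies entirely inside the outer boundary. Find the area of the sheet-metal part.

Outer boundary:
J→K: (-6)(5) − (0)(-3) = -30
K→L: (0)(2) − (1)(5) = -5
L→M: (1)(1) − (6)(2) = -11
M→N: (6)(-6) − (5)(1) = -41
N→O: (5)(-2) − (-3)(-6) = -28
O→J: (-3)(-3) − (-6)(-2) = -3
Σ = -118
Area = |Σ|/2 = 59.
Hole:
Cross-terms: 6, 4, 3, -3, 0  ⇒  Σ = 10
Area = |Σ|/2 = 5.
Net area = 59 − 5 = 54.

54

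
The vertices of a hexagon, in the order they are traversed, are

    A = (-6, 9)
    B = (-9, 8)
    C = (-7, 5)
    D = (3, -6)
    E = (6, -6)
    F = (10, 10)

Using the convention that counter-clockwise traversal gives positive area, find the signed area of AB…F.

179.5

Apply Gauss's area formula: 2A = Σ (x_i·y_{i+1} − x_{i+1}·y_i), indices taken mod 6.
Σ = (33) + (11) + (27) + (18) + (120) + (150) = 359
Signed area = Σ/2 = 179.5 (positive ⇒ counter-clockwise traversal).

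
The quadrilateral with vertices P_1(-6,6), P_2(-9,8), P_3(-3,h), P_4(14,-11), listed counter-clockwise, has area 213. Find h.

Write out the shoelace sum; only the two edges meeting at P_3 involve h:
2·Area = [((-9)·h − (-3)·8) + ((-3)·(-11) − 14·h)] + 24
       = -23·h + 81 = 426
⇒ h = -15.

-15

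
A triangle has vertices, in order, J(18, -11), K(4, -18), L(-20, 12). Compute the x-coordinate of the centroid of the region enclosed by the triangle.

2/3

Apply the shoelace (surveyor's) formula. First the cross-terms c_i = x_i·y_{i+1} − x_{i+1}·y_i:
  -280, -312, 4  ⇒  2A = -588, A = -294.
Then Σ (x_i + x_{i+1})·c_i = -1176, so x̄ = -1176 / (6·(-294)) = 2/3.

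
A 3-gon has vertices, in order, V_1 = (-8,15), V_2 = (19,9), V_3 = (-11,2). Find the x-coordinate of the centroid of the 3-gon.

0

Apply Gauss's area formula. First the cross-terms c_i = x_i·y_{i+1} − x_{i+1}·y_i:
  -357, 137, -149  ⇒  2A = -369, A = -184.5.
Then Σ (x_i + x_{i+1})·c_i = 0, so x̄ = 0 / (6·(-184.5)) = 0.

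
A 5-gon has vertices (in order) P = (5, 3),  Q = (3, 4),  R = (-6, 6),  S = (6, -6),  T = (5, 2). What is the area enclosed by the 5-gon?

50

Apply Gauss's area formula: 2A = Σ (x_i·y_{i+1} − x_{i+1}·y_i), indices taken mod 5.
Σ = (11) + (42) + (0) + (42) + (5) = 100
Area = |Σ|/2 = 50.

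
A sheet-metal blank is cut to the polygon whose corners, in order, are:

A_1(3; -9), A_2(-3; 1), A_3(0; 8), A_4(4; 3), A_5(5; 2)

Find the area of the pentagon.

69

Apply Gauss's area formula: 2A = Σ (x_i·y_{i+1} − x_{i+1}·y_i), indices taken mod 5.
Σ = (-24) + (-24) + (-32) + (-7) + (-51) = -138
Area = |Σ|/2 = 69.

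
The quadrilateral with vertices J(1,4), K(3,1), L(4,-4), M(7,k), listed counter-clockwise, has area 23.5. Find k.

Write out the shoelace sum; only the two edges meeting at M involve k:
2·Area = [(4·k − 7·(-4)) + (7·4 − 1·k)] + -27
       = 3·k + 29 = 47
⇒ k = 6.

6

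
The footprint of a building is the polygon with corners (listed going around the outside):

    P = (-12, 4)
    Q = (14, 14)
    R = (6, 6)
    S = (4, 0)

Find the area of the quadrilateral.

116

Apply the shoelace (surveyor's) formula: 2A = Σ (x_i·y_{i+1} − x_{i+1}·y_i), indices taken mod 4.
Σ = (-224) + (0) + (-24) + (16) = -232
Area = |Σ|/2 = 116.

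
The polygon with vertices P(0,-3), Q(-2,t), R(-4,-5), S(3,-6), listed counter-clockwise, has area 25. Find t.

The doubled signed area Σ (x_i y_{i+1} − x_{i+1} y_i) is linear in t.
With t=0 it equals 34; the coefficient of t is 4 (from the two edges through Q).
So 4·t + 34 = 2·25 = 50 ⇒ t = 4.

4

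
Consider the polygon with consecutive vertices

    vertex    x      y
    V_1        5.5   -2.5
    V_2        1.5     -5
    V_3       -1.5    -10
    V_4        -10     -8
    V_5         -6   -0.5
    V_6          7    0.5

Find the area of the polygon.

Apply the shoelace formula: 2A = Σ (x_i·y_{i+1} − x_{i+1}·y_i), indices taken mod 6.
Σ = (-23.75) + (-22.5) + (-88) + (-43) + (0.5) + (-20.25) = -197
Area = |Σ|/2 = 98.5.

98.5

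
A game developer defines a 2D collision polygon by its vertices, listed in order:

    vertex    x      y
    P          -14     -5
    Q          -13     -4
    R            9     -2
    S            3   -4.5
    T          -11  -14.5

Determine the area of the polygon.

Apply Gauss's area formula: 2A = Σ (x_i·y_{i+1} − x_{i+1}·y_i), indices taken mod 5.
Σ = (-9) + (62) + (-34.5) + (-93) + (-148) = -222.5
Area = |Σ|/2 = 111.25.

111.25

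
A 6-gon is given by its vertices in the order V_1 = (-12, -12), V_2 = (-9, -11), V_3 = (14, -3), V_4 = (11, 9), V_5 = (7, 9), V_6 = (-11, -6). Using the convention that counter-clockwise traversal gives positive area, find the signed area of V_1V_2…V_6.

Σ = (24) + (181) + (159) + (36) + (57) + (60) = 517
Signed area = Σ/2 = 258.5 (positive ⇒ counter-clockwise traversal).

258.5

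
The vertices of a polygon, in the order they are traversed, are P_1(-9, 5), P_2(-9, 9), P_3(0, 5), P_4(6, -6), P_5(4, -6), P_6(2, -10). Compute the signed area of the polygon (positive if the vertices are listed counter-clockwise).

Σ = (-36) + (-45) + (-30) + (-12) + (-28) + (-80) = -231
Signed area = Σ/2 = -115.5 (negative ⇒ clockwise traversal).

-115.5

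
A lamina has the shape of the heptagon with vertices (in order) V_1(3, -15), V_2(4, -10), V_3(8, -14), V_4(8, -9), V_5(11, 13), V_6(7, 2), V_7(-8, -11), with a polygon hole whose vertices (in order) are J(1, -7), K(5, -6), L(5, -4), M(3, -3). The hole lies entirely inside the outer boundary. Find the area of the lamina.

151

Outer boundary:
Apply the shoelace (surveyor's) formula: 2A = Σ (x_i·y_{i+1} − x_{i+1}·y_i), indices taken mod 7.
Σ = (30) + (24) + (40) + (203) + (-69) + (-61) + (153) = 320
Area = |Σ|/2 = 160.
Hole:
Apply Gauss's area formula: 2A = Σ (x_i·y_{i+1} − x_{i+1}·y_i), indices taken mod 4.
Σ = (29) + (10) + (-3) + (-18) = 18
Area = |Σ|/2 = 9.
Net area = 160 − 9 = 151.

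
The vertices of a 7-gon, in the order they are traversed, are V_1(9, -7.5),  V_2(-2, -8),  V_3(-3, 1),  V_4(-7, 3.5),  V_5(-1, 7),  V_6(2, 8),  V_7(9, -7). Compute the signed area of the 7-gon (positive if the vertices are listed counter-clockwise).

-137.25

Apply the surveyor's formula: 2A = Σ (x_i·y_{i+1} − x_{i+1}·y_i), indices taken mod 7.
Cross-terms: -87, -26, -3.5, -45.5, -22, -86, -4.5  ⇒  Σ = -274.5
Signed area = Σ/2 = -137.25 (negative ⇒ clockwise traversal).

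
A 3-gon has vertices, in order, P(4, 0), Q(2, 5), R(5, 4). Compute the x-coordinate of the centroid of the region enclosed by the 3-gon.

11/3

Apply the surveyor's formula. First the cross-terms c_i = x_i·y_{i+1} − x_{i+1}·y_i:
  20, -17, -16  ⇒  2A = -13, A = -6.5.
Then Σ (x_i + x_{i+1})·c_i = -143, so x̄ = -143 / (6·(-6.5)) = 11/3.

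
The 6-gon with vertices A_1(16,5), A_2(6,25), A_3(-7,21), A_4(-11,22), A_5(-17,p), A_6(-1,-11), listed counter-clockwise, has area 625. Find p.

23

The doubled signed area Σ (x_i y_{i+1} − x_{i+1} y_i) is linear in p.
With p=0 it equals 1480; the coefficient of p is -10 (from the two edges through A_5).
So -10·p + 1480 = 2·625 = 1250 ⇒ p = 23.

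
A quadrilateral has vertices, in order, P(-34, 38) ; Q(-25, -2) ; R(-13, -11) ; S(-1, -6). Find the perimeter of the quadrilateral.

|PQ| = √((9)² + (-40)²) = √1681 = 41
|QR| = √((12)² + (-9)²) = √225 = 15
|RS| = √((12)² + (5)²) = √169 = 13
|SP| = √((-33)² + (44)²) = √3025 = 55
Perimeter = 41 + 15 + 13 + 55 = 124.

124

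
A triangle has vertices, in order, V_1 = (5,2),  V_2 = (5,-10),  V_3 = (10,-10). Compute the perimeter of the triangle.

30

|V_1V_2| = √((0)² + (-12)²) = √144 = 12
|V_2V_3| = √((5)² + (0)²) = √25 = 5
|V_3V_1| = √((-5)² + (12)²) = √169 = 13
Perimeter = 12 + 5 + 13 = 30.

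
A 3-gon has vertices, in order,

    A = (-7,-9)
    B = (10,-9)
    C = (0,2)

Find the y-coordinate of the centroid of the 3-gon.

-16/3

Apply the shoelace (surveyor's) formula. First the cross-terms c_i = x_i·y_{i+1} − x_{i+1}·y_i:
  153, 20, 14  ⇒  2A = 187, A = 93.5.
Then Σ (y_i + y_{i+1})·c_i = -2992, so ȳ = -2992 / (6·93.5) = -16/3.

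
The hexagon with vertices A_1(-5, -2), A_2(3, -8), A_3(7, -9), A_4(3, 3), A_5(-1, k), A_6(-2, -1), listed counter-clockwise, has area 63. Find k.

Write out the shoelace sum; only the two edges meeting at A_5 involve k:
2·Area = [(3·k − (-1)·3) + ((-1)·(-1) − (-2)·k)] + 122
       = 5·k + 126 = 126
⇒ k = 0.

0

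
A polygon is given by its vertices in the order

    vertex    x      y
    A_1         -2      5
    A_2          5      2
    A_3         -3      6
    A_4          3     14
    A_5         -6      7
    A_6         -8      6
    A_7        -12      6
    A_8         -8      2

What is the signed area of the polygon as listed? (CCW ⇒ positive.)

42

Apply the shoelace (surveyor's) formula: 2A = Σ (x_i·y_{i+1} − x_{i+1}·y_i), indices taken mod 8.
A_1→A_2: (-2)(2) − (5)(5) = -29
A_2→A_3: (5)(6) − (-3)(2) = 36
A_3→A_4: (-3)(14) − (3)(6) = -60
A_4→A_5: (3)(7) − (-6)(14) = 105
A_5→A_6: (-6)(6) − (-8)(7) = 20
A_6→A_7: (-8)(6) − (-12)(6) = 24
A_7→A_8: (-12)(2) − (-8)(6) = 24
A_8→A_1: (-8)(5) − (-2)(2) = -36
Σ = 84
Signed area = Σ/2 = 42 (positive ⇒ counter-clockwise traversal).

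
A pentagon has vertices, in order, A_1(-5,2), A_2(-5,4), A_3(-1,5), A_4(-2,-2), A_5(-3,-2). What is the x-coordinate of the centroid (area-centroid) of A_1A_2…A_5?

-328/111

Apply the shoelace formula. First the cross-terms c_i = x_i·y_{i+1} − x_{i+1}·y_i:
  -10, -21, 12, -2, -16  ⇒  2A = -37, A = -18.5.
Then Σ (x_i + x_{i+1})·c_i = 328, so x̄ = 328 / (6·(-18.5)) = -328/111.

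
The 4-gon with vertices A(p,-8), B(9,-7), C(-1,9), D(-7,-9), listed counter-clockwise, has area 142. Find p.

5

The doubled signed area Σ (x_i y_{i+1} − x_{i+1} y_i) is linear in p.
With p=0 it equals 274; the coefficient of p is 2 (from the two edges through A).
So 2·p + 274 = 2·142 = 284 ⇒ p = 5.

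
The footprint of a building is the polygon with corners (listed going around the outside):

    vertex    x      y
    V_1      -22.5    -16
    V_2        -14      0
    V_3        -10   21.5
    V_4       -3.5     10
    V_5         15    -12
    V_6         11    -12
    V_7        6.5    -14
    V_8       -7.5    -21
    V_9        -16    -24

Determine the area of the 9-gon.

Cross-terms: -224, -301, -24.75, -108, -48, -76, -241.5, -156, -284  ⇒  Σ = -1463.25
Area = |Σ|/2 = 731.625.

731.625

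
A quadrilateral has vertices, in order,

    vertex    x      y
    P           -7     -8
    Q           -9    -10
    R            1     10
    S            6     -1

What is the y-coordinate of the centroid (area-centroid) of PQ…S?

Apply the surveyor's formula. First the cross-terms c_i = x_i·y_{i+1} − x_{i+1}·y_i:
  -2, -80, -61, -55  ⇒  2A = -198, A = -99.
Then Σ (y_i + y_{i+1})·c_i = -18, so ȳ = -18 / (6·(-99)) = 1/33.

1/33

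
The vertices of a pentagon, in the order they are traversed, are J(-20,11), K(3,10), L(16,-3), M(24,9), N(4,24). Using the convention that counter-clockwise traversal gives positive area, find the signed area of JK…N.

Apply Gauss's area formula: 2A = Σ (x_i·y_{i+1} − x_{i+1}·y_i), indices taken mod 5.
Cross-terms: -233, -169, 216, 540, 524  ⇒  Σ = 878
Signed area = Σ/2 = 439 (positive ⇒ counter-clockwise traversal).

439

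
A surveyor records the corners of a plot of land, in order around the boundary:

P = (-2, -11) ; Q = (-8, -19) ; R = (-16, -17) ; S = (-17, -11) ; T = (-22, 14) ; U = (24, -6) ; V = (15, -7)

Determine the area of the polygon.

636

Apply the shoelace formula: 2A = Σ (x_i·y_{i+1} − x_{i+1}·y_i), indices taken mod 7.
Cross-terms: -50, -168, -113, -480, -204, -78, -179  ⇒  Σ = -1272
Area = |Σ|/2 = 636.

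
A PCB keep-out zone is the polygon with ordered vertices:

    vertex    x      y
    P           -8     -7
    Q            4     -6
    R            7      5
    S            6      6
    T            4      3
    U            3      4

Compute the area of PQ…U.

Σ = (76) + (62) + (12) + (-6) + (7) + (11) = 162
Area = |Σ|/2 = 81.

81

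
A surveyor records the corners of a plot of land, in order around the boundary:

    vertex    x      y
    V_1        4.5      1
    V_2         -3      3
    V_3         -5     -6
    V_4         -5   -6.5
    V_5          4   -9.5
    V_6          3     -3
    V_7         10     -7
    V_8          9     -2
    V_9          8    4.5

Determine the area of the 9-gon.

Apply the surveyor's formula: 2A = Σ (x_i·y_{i+1} − x_{i+1}·y_i), indices taken mod 9.
V_1→V_2: (4.5)(3) − (-3)(1) = 16.5
V_2→V_3: (-3)(-6) − (-5)(3) = 33
V_3→V_4: (-5)(-6.5) − (-5)(-6) = 2.5
V_4→V_5: (-5)(-9.5) − (4)(-6.5) = 73.5
V_5→V_6: (4)(-3) − (3)(-9.5) = 16.5
V_6→V_7: (3)(-7) − (10)(-3) = 9
V_7→V_8: (10)(-2) − (9)(-7) = 43
V_8→V_9: (9)(4.5) − (8)(-2) = 56.5
V_9→V_1: (8)(1) − (4.5)(4.5) = -12.25
Σ = 238.25
Area = |Σ|/2 = 119.125.

119.125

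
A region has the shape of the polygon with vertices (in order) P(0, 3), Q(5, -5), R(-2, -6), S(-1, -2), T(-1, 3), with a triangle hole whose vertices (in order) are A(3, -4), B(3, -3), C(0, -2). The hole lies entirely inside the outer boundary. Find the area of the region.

Outer boundary:
Apply Gauss's area formula: 2A = Σ (x_i·y_{i+1} − x_{i+1}·y_i), indices taken mod 5.
P→Q: (0)(-5) − (5)(3) = -15
Q→R: (5)(-6) − (-2)(-5) = -40
R→S: (-2)(-2) − (-1)(-6) = -2
S→T: (-1)(3) − (-1)(-2) = -5
T→P: (-1)(3) − (0)(3) = -3
Σ = -65
Area = |Σ|/2 = 32.5.
Hole:
Cross-terms: 3, -6, 6  ⇒  Σ = 3
Area = |Σ|/2 = 1.5.
Net area = 32.5 − 1.5 = 31.

31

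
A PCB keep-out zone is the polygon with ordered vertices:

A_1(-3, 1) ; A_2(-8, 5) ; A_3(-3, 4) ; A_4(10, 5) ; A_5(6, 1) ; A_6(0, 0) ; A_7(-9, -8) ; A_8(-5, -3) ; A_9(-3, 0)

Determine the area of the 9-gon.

Apply Gauss's area formula: 2A = Σ (x_i·y_{i+1} − x_{i+1}·y_i), indices taken mod 9.
Σ = (-7) + (-17) + (-55) + (-20) + (0) + (0) + (-13) + (-9) + (-3) = -124
Area = |Σ|/2 = 62.

62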